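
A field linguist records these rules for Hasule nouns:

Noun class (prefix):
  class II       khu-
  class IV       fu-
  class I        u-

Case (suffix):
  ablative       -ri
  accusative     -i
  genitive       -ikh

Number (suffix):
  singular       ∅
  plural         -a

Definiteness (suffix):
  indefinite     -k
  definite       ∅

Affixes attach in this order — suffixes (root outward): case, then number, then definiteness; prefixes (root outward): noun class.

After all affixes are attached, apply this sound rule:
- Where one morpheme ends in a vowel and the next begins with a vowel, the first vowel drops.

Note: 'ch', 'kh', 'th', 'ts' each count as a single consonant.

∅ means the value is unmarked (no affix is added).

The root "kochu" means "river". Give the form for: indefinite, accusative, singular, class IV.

fukochik

Attach case accusative -i → kochui.
Attach noun class class IV fu- → fukochui.
number = singular: zero marking, form stays fukochui.
Attach definiteness indefinite -k → fukochuik.
Apply vowel deletion: fukochuik → fukochik.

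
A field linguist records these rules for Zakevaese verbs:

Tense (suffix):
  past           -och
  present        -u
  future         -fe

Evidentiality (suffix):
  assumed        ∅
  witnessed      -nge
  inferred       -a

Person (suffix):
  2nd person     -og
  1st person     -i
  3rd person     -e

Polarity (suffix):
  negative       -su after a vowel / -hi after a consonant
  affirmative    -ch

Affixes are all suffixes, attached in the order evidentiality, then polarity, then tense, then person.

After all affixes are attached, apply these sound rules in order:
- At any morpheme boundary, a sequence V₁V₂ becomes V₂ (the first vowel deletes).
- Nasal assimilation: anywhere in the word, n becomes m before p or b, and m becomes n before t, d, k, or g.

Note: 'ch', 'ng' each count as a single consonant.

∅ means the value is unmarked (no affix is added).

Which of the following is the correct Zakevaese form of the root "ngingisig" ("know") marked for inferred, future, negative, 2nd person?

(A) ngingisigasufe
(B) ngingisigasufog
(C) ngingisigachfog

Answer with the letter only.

Attach evidentiality inferred -a → ngingisiga.
Attach polarity negative -su (after vowel 'a') → ngingisigasu.
Attach tense future -fe → ngingisigasufe.
Attach person 2nd person -og → ngingisigasufeog.
Apply vowel deletion: ngingisigasufeog → ngingisigasufog.
Nasal assimilation: no change.
So the correct form is ngingisigasufog, option (B).
(A) ngingisigasufe is wrong: it uses 3rd person instead of 2nd person for person.
(C) ngingisigachfog is wrong: it uses affirmative instead of negative for polarity.

B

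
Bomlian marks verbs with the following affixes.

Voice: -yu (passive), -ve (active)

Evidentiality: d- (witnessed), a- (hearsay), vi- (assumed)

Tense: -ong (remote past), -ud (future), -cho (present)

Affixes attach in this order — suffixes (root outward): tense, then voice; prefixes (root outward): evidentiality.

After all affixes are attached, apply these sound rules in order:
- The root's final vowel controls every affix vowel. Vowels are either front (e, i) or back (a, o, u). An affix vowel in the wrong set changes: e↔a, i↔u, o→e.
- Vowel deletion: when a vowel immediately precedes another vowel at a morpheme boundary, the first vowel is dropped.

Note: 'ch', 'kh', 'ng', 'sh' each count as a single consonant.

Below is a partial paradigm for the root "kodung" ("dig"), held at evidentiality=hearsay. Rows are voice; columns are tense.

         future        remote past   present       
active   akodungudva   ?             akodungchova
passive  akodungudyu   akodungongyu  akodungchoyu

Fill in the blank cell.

akodungongva

Attach tense remote past -ong → kodungong.
Attach voice active -ve → kodungongve.
Attach evidentiality hearsay a- → akodungongve.
Apply vowel harmony: akodungongve → akodungongva.
Vowel deletion: no change.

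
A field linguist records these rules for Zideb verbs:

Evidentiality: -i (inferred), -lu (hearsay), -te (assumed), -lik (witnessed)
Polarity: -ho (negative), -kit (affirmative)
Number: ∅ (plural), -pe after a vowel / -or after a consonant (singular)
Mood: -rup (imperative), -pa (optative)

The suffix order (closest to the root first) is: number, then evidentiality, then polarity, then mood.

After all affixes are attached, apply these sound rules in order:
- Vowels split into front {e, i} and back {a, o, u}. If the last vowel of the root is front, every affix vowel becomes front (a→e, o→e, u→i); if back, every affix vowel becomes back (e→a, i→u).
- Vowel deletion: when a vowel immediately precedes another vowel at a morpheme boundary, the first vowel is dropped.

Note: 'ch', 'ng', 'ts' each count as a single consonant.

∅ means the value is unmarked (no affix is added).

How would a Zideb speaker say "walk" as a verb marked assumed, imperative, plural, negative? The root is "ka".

katahorup

number = plural: zero marking, form stays ka.
Attach evidentiality assumed -te → kate.
Attach polarity negative -ho → kateho.
Attach mood imperative -rup → katehorup.
Apply vowel harmony: katehorup → katahorup.
Vowel deletion: no change.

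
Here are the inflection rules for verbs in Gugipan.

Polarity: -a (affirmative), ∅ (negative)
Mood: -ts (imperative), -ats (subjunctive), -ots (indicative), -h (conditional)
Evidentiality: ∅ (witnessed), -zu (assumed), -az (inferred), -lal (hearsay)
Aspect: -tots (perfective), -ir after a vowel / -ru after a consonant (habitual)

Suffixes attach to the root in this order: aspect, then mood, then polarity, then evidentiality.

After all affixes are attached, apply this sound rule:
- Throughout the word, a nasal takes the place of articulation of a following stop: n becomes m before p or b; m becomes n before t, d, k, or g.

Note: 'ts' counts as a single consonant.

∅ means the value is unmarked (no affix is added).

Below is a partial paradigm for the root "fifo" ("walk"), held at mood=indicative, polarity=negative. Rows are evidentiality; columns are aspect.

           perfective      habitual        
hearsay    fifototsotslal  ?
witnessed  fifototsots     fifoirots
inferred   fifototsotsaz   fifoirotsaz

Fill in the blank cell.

Attach aspect habitual -ir (after vowel 'o') → fifoir.
Attach mood indicative -ots → fifoirots.
polarity = negative: zero marking, form stays fifoirots.
Attach evidentiality hearsay -lal → fifoirotslal.
Nasal assimilation: no change.

fifoirotslal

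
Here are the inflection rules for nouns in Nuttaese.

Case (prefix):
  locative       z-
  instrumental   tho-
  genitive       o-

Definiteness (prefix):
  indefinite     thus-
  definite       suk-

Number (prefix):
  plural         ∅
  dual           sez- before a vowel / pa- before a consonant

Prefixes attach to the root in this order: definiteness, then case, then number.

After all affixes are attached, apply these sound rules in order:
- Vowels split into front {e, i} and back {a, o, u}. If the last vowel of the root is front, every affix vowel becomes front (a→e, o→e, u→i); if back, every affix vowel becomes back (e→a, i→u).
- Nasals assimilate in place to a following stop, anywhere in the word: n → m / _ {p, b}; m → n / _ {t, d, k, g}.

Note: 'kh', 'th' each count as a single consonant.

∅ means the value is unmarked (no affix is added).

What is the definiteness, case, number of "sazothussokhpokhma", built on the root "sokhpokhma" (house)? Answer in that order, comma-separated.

indefinite, genitive, dual

Segment: sez-o-thus-sokhpokhma.
definiteness: thus- → indefinite.
case: o- → genitive.
number: sez/pa- → dual.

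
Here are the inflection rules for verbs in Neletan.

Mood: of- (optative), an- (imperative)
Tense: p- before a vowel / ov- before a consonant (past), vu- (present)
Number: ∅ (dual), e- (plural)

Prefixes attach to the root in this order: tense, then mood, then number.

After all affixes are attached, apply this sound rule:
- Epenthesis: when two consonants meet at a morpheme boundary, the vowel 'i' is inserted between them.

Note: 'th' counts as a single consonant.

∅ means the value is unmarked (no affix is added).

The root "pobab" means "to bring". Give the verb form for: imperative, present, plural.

eanivupobab

Attach tense present vu- → vupobab.
Attach mood imperative an- → anvupobab.
Attach number plural e- → eanvupobab.
Apply epenthesis: eanvupobab → eanivupobab.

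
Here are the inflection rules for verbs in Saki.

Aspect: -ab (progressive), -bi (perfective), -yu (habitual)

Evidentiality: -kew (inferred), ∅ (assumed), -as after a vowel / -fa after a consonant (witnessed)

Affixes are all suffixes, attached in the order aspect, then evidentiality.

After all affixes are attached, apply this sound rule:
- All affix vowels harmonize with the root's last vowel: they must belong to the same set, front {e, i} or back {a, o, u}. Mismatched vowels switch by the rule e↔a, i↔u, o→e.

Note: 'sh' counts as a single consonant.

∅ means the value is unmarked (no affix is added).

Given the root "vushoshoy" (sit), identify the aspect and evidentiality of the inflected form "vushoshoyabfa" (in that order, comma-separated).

Segment: vushoshoy-ab-fa.
aspect: -ab → progressive.
evidentiality: -as/fa → witnessed.

progressive, witnessed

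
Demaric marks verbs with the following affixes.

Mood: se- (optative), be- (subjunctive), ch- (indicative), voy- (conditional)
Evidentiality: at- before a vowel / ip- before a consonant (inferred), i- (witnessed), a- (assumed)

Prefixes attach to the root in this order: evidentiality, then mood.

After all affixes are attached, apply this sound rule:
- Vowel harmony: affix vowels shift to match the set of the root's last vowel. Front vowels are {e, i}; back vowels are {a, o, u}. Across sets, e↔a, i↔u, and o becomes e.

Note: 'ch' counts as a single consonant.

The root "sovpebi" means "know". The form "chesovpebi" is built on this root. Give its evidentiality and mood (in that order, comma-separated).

assumed, indicative

Segment: ch-a-sovpebi.
evidentiality: a- → assumed.
mood: ch- → indicative.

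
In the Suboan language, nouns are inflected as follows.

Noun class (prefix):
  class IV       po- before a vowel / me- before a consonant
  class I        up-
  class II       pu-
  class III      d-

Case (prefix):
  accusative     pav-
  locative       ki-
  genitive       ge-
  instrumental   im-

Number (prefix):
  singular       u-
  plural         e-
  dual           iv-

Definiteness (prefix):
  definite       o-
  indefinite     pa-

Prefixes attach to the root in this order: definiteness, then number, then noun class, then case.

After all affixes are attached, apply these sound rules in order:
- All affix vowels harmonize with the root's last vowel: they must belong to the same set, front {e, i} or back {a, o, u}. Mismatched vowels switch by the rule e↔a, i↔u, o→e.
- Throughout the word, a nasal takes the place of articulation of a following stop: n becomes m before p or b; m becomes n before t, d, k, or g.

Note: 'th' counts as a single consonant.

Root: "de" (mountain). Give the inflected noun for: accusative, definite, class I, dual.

pevipivede

Attach definiteness definite o- → ode.
Attach number dual iv- → ivode.
Attach noun class class I up- → upivode.
Attach case accusative pav- → pavupivode.
Apply vowel harmony: pavupivode → pevipivede.
Nasal assimilation: no change.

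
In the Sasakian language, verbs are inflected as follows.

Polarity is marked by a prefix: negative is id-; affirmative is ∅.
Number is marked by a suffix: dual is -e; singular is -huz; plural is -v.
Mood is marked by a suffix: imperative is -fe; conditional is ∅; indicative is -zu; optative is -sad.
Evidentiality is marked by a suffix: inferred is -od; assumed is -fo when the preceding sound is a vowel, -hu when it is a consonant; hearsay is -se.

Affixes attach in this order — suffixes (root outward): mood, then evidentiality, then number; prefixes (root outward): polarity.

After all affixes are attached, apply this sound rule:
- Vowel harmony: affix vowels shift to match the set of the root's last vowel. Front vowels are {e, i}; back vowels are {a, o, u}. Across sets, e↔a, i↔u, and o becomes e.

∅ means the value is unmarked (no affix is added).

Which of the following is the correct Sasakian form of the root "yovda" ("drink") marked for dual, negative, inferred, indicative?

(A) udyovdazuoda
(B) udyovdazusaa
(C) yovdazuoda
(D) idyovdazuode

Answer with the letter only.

A

Attach mood indicative -zu → yovdazu.
Attach evidentiality inferred -od → yovdazuod.
Attach polarity negative id- → idyovdazuod.
Attach number dual -e → idyovdazuode.
Apply vowel harmony: idyovdazuode → udyovdazuoda.
So the correct form is udyovdazuoda, option (A).
(D) idyovdazuode is wrong: it fails to apply the sound rule(s).
(B) udyovdazusaa is wrong: it uses hearsay instead of inferred for evidentiality.
(C) yovdazuoda is wrong: it uses affirmative instead of negative for polarity.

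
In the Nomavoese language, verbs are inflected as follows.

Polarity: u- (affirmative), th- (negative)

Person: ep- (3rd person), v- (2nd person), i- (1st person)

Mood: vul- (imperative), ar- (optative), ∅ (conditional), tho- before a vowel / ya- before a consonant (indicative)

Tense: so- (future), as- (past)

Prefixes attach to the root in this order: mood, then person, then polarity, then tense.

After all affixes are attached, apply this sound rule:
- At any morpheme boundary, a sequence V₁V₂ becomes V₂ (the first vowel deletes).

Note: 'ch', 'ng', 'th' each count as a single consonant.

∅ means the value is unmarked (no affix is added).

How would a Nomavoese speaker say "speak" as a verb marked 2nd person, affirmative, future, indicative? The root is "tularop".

suvyatularop

Attach mood indicative ya- (before consonant 't') → yatularop.
Attach person 2nd person v- → vyatularop.
Attach polarity affirmative u- → uvyatularop.
Attach tense future so- → souvyatularop.
Apply vowel deletion: souvyatularop → suvyatularop.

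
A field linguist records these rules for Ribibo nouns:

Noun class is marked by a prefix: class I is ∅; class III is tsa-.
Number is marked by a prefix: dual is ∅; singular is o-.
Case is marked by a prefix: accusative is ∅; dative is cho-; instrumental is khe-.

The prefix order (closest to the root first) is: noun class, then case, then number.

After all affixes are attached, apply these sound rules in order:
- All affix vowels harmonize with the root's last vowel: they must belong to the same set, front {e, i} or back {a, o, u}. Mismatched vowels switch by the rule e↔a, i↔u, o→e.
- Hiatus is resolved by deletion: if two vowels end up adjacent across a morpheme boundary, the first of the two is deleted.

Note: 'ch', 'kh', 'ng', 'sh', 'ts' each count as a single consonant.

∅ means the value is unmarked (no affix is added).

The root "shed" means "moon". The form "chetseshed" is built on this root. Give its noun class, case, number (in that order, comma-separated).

Segment: cho-tsa-shed.
noun class: tsa- → class III.
case: cho- → dative.
number: ∅ → dual.

class III, dative, dual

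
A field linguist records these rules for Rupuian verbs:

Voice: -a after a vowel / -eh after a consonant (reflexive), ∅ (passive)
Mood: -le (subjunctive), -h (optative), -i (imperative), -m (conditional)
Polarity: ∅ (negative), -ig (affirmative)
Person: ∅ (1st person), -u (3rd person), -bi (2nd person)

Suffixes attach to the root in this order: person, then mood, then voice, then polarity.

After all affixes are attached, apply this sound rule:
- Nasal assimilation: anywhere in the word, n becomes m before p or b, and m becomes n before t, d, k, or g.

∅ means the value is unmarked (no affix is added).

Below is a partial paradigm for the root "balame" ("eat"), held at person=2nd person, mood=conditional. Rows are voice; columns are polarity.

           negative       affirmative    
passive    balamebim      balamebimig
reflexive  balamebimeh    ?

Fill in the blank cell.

Attach person 2nd person -bi → balamebi.
Attach mood conditional -m → balamebim.
Attach voice reflexive -eh (after consonant 'm') → balamebimeh.
Attach polarity affirmative -ig → balamebimehig.
Nasal assimilation: no change.

balamebimehig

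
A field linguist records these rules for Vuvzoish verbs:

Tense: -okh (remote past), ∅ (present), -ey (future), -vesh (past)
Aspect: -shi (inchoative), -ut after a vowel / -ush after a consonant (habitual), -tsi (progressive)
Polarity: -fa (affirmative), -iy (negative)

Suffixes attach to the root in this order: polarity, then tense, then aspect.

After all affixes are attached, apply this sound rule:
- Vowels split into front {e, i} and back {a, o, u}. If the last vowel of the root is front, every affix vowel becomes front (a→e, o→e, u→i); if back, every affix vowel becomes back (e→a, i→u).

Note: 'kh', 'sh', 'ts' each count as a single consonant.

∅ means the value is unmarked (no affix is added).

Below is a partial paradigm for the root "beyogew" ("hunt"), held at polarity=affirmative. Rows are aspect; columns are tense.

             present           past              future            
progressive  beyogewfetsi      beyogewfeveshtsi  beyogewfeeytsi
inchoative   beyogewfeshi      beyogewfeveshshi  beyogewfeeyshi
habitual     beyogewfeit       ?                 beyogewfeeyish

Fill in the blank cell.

Attach polarity affirmative -fa → beyogewfa.
Attach tense past -vesh → beyogewfavesh.
Attach aspect habitual -ush (after consonant 'sh') → beyogewfaveshush.
Apply vowel harmony: beyogewfaveshush → beyogewfeveshish.

beyogewfeveshish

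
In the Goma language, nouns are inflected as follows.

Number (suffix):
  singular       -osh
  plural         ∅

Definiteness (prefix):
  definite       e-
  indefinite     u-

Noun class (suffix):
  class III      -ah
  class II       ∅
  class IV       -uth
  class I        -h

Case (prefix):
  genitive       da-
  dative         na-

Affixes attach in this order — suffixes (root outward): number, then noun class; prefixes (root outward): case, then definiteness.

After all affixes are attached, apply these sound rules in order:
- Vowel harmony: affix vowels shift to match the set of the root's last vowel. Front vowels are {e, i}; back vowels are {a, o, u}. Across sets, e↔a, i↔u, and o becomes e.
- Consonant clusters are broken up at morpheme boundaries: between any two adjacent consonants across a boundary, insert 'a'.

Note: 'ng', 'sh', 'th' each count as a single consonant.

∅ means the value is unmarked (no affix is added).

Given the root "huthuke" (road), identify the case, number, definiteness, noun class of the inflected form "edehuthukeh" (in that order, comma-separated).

Segment: e-da-huthuke-h.
case: da- → genitive.
number: ∅ → plural.
definiteness: e- → definite.
noun class: -h → class I.

genitive, plural, definite, class I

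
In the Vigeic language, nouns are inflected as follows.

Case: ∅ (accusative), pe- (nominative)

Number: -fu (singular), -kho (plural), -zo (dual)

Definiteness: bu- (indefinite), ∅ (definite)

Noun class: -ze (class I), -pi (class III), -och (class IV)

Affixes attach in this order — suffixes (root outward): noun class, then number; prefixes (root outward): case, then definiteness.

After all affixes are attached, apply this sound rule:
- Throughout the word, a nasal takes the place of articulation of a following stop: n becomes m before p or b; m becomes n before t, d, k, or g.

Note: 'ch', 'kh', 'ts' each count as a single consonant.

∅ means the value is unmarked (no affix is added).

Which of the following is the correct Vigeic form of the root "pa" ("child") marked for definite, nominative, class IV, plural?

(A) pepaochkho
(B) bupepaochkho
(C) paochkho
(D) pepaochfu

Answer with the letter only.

Attach case nominative pe- → pepa.
definiteness = definite: zero marking, form stays pepa.
Attach noun class class IV -och → pepaoch.
Attach number plural -kho → pepaochkho.
Nasal assimilation: no change.
So the correct form is pepaochkho, option (A).
(C) paochkho is wrong: it uses accusative instead of nominative for case.
(B) bupepaochkho is wrong: it uses indefinite instead of definite for definiteness.
(D) pepaochfu is wrong: it uses singular instead of plural for number.

A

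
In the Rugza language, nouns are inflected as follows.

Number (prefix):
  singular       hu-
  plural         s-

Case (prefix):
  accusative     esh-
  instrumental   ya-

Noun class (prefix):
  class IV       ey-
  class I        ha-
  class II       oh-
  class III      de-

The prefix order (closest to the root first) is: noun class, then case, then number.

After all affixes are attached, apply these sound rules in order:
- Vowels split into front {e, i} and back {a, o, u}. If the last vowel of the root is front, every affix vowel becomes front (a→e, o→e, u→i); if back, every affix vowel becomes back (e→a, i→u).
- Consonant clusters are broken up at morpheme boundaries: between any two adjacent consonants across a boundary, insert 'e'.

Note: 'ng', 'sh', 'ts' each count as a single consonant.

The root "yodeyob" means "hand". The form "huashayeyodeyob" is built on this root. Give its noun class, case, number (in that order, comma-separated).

class IV, accusative, singular

Segment: hu-esh-ey-yodeyob.
noun class: ey- → class IV.
case: esh- → accusative.
number: hu- → singular.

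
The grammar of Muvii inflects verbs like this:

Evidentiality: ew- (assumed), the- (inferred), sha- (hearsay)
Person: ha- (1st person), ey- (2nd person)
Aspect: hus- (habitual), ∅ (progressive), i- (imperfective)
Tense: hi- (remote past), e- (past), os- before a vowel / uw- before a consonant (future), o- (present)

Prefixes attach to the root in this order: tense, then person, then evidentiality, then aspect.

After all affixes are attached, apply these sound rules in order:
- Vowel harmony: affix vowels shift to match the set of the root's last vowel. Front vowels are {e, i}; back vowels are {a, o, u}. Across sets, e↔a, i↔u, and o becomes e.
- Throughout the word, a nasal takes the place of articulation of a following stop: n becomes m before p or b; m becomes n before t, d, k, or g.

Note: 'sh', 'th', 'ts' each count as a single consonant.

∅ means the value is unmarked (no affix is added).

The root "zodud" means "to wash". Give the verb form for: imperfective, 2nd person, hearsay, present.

Attach tense present o- → ozodud.
Attach person 2nd person ey- → eyozodud.
Attach evidentiality hearsay sha- → shaeyozodud.
Attach aspect imperfective i- → ishaeyozodud.
Apply vowel harmony: ishaeyozodud → ushaayozodud.
Nasal assimilation: no change.

ushaayozodud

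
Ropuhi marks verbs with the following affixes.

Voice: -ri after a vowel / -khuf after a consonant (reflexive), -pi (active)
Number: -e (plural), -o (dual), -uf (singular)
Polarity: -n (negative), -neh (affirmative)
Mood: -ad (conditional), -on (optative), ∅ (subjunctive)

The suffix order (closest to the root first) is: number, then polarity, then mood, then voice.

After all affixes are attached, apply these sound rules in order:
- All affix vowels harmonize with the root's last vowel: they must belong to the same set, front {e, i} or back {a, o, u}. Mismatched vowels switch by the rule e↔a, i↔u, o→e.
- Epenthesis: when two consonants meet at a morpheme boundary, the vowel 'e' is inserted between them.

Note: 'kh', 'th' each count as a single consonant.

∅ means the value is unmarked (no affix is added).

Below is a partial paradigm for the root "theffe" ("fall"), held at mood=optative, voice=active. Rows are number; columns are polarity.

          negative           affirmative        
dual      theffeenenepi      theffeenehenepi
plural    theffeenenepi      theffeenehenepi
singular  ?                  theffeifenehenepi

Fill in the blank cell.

theffeifenenepi

Attach number singular -uf → theffeuf.
Attach polarity negative -n → theffeufn.
Attach mood optative -on → theffeufnon.
Attach voice active -pi → theffeufnonpi.
Apply vowel harmony: theffeufnonpi → theffeifnenpi.
Apply epenthesis: theffeifnenpi → theffeifenenepi.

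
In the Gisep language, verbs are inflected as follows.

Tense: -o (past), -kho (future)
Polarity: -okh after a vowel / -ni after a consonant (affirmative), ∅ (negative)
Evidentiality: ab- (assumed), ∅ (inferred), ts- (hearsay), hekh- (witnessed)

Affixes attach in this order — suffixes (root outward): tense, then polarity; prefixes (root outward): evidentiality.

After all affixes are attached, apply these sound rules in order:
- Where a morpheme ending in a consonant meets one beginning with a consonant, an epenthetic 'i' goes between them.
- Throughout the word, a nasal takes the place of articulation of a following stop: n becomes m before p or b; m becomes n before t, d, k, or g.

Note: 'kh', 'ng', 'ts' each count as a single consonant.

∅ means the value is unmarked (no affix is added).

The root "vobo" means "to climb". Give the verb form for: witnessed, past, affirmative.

Attach tense past -o → voboo.
Attach polarity affirmative -okh (after vowel 'o') → voboookh.
Attach evidentiality witnessed hekh- → hekhvoboookh.
Apply epenthesis: hekhvoboookh → hekhivoboookh.
Nasal assimilation: no change.

hekhivoboookh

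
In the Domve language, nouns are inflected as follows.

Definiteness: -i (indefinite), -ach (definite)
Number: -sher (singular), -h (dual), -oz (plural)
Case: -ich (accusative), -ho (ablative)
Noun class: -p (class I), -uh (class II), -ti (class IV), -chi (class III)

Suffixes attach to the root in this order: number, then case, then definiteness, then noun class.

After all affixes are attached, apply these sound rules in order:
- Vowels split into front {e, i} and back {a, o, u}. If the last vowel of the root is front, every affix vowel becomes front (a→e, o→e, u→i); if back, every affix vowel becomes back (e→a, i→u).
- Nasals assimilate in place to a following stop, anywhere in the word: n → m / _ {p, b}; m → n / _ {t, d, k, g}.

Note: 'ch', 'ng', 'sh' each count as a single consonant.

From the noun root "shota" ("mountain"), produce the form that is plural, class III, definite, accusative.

Attach number plural -oz → shotaoz.
Attach case accusative -ich → shotaozich.
Attach definiteness definite -ach → shotaozichach.
Attach noun class class III -chi → shotaozichachchi.
Apply vowel harmony: shotaozichachchi → shotaozuchachchu.
Nasal assimilation: no change.

shotaozuchachchu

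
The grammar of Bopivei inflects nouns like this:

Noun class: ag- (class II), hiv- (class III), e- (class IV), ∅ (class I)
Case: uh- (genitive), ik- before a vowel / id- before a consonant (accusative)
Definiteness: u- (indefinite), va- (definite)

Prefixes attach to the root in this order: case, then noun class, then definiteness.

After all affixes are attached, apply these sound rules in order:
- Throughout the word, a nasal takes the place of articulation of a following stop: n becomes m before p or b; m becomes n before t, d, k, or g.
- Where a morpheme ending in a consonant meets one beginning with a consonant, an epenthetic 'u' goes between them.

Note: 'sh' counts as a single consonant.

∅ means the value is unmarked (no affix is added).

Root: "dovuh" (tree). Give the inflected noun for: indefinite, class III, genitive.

Attach case genitive uh- → uhdovuh.
Attach noun class class III hiv- → hivuhdovuh.
Attach definiteness indefinite u- → uhivuhdovuh.
Nasal assimilation: no change.
Apply epenthesis: uhivuhdovuh → uhivuhudovuh.

uhivuhudovuh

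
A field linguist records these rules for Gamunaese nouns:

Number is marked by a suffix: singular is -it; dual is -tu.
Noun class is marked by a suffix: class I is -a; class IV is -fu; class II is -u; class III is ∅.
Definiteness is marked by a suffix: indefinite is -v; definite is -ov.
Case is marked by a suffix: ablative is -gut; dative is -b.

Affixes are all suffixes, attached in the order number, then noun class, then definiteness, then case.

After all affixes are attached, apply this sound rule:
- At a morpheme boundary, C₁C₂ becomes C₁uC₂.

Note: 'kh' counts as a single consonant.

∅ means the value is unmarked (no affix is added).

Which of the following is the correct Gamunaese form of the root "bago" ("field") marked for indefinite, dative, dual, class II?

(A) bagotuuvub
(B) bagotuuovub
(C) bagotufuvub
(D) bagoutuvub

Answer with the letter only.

Attach number dual -tu → bagotu.
Attach noun class class II -u → bagotuu.
Attach definiteness indefinite -v → bagotuuv.
Attach case dative -b → bagotuuvb.
Apply epenthesis: bagotuuvb → bagotuuvub.
So the correct form is bagotuuvub, option (A).
(C) bagotufuvub is wrong: it uses class IV instead of class II for noun class.
(D) bagoutuvub is wrong: it has the affixes in the wrong order.
(B) bagotuuovub is wrong: it uses definite instead of indefinite for definiteness.

A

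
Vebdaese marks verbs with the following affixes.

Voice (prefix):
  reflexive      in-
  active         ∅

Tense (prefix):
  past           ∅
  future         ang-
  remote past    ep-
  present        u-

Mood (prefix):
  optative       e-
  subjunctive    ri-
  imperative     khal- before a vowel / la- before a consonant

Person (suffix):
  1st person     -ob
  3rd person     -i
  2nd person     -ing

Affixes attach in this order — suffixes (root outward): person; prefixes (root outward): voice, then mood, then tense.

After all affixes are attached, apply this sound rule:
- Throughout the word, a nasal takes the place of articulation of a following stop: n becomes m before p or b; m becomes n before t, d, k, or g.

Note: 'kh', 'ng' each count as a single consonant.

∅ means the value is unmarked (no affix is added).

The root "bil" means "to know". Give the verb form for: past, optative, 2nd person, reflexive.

eimbiling

Attach voice reflexive in- → inbil.
Attach mood optative e- → einbil.
Attach person 2nd person -ing → einbiling.
tense = past: zero marking, form stays einbiling.
Apply nasal assimilation: einbiling → eimbiling.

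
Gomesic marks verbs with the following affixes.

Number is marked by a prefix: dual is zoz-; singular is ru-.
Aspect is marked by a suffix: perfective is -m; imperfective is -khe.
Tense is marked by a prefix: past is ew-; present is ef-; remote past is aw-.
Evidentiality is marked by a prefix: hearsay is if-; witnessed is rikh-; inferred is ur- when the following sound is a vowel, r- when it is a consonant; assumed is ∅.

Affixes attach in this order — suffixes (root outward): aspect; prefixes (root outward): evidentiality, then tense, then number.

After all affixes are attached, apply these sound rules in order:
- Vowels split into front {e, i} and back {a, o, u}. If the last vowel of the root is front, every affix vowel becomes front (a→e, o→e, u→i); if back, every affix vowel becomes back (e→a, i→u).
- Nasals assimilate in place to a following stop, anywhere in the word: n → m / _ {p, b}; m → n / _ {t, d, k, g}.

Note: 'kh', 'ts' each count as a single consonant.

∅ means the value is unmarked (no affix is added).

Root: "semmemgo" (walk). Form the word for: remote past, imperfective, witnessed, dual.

zozawrukhsemmengokha

Attach aspect imperfective -khe → semmemgokhe.
Attach evidentiality witnessed rikh- → rikhsemmemgokhe.
Attach tense remote past aw- → awrikhsemmemgokhe.
Attach number dual zoz- → zozawrikhsemmemgokhe.
Apply vowel harmony: zozawrikhsemmemgokhe → zozawrukhsemmemgokha.
Apply nasal assimilation: zozawrukhsemmemgokha → zozawrukhsemmengokha.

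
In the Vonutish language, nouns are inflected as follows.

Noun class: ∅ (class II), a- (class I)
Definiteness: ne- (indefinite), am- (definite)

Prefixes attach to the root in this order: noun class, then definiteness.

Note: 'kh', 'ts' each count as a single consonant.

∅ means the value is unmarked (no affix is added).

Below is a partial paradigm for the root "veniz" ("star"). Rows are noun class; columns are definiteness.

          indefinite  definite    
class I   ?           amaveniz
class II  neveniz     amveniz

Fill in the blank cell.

Attach noun class class I a- → aveniz.
Attach definiteness indefinite ne- → neaveniz.

neaveniz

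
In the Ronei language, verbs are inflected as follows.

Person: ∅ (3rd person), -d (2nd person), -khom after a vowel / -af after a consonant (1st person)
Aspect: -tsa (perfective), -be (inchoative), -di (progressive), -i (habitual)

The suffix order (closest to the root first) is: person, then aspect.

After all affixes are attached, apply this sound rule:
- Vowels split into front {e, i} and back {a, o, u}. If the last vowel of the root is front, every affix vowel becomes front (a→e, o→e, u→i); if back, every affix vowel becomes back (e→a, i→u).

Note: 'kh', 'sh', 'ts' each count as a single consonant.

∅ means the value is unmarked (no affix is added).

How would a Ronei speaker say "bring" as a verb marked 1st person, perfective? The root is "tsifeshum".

tsifeshumaftsa

Attach person 1st person -af (after consonant 'm') → tsifeshumaf.
Attach aspect perfective -tsa → tsifeshumaftsa.
Vowel harmony: no change.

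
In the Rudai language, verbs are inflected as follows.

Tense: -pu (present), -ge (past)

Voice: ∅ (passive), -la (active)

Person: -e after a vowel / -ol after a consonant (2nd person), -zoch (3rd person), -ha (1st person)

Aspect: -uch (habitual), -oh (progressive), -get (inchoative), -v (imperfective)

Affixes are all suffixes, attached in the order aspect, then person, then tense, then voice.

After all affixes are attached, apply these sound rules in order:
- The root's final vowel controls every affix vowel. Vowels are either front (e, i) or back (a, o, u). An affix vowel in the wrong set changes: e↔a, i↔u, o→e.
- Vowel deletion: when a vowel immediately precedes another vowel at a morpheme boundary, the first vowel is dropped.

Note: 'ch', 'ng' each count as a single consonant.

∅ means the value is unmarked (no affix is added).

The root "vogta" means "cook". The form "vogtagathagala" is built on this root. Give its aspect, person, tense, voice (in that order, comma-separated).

inchoative, 1st person, past, active

Segment: vogta-get-ha-ge-la.
aspect: -get → inchoative.
person: -ha → 1st person.
tense: -ge → past.
voice: -la → active.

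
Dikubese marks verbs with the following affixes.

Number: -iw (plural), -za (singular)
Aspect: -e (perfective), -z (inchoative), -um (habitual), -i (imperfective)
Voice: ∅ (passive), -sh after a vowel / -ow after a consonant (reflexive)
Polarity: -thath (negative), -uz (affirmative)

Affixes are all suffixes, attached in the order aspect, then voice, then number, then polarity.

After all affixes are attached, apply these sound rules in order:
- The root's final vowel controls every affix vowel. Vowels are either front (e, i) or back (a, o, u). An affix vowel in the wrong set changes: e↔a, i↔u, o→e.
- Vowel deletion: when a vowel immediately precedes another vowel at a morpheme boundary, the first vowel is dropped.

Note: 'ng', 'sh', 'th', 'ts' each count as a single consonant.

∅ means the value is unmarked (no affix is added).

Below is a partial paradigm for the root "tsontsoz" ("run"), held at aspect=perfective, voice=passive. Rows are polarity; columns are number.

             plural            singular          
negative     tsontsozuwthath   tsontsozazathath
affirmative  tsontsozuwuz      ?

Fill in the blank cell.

Attach aspect perfective -e → tsontsoze.
voice = passive: zero marking, form stays tsontsoze.
Attach number singular -za → tsontsozeza.
Attach polarity affirmative -uz → tsontsozezauz.
Apply vowel harmony: tsontsozezauz → tsontsozazauz.
Apply vowel deletion: tsontsozazauz → tsontsozazuz.

tsontsozazuz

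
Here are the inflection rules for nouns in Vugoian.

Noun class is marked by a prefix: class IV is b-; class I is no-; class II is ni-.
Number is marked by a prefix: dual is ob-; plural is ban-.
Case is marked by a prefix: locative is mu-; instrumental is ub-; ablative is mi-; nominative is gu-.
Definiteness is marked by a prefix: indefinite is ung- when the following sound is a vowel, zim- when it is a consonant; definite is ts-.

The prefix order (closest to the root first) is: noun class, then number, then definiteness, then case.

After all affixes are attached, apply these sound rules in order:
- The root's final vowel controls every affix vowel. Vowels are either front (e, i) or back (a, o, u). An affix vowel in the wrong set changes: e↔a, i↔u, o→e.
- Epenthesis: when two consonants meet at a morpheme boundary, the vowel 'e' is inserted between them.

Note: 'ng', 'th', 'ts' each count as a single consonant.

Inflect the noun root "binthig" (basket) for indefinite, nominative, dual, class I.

Attach noun class class I no- → nobinthig.
Attach number dual ob- → obnobinthig.
Attach definiteness indefinite ung- (before vowel 'o') → ungobnobinthig.
Attach case nominative gu- → guungobnobinthig.
Apply vowel harmony: guungobnobinthig → giingebnebinthig.
Apply epenthesis: giingebnebinthig → giingebenebinthig.

giingebenebinthig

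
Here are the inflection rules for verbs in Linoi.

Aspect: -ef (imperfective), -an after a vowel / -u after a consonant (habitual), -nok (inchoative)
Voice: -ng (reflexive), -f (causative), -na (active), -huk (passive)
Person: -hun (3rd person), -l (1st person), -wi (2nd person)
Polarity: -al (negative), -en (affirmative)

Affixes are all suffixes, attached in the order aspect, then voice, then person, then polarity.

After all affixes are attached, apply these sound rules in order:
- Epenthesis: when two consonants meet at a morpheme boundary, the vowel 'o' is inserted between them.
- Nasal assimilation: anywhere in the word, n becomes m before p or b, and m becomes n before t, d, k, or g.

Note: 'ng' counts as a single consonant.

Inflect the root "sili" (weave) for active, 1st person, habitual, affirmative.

Attach aspect habitual -an (after vowel 'i') → silian.
Attach voice active -na → silianna.
Attach person 1st person -l → siliannal.
Attach polarity affirmative -en → siliannalen.
Apply epenthesis: siliannalen → silianonalen.
Nasal assimilation: no change.

silianonalen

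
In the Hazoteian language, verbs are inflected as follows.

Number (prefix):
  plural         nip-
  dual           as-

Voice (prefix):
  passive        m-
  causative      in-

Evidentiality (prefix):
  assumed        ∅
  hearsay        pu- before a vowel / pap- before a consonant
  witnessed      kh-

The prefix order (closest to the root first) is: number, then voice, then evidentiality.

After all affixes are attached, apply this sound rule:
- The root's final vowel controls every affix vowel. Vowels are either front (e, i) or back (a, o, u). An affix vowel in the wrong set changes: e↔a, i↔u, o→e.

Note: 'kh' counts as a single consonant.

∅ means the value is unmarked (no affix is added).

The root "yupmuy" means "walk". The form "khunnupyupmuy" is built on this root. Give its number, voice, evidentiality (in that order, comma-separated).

Segment: kh-in-nip-yupmuy.
number: nip- → plural.
voice: in- → causative.
evidentiality: kh- → witnessed.

plural, causative, witnessed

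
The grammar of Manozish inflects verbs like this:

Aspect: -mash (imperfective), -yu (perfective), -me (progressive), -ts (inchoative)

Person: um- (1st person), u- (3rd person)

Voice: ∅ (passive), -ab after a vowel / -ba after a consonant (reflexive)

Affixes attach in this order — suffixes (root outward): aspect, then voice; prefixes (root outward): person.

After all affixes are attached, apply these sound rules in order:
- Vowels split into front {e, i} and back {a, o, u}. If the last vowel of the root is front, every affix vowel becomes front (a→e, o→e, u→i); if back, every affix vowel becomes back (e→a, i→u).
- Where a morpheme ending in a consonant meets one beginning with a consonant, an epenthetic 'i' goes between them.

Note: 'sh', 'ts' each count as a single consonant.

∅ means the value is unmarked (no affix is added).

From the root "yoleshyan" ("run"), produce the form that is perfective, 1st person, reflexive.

Attach aspect perfective -yu → yoleshyanyu.
Attach voice reflexive -ab (after vowel 'u') → yoleshyanyuab.
Attach person 1st person um- → umyoleshyanyuab.
Vowel harmony: no change.
Apply epenthesis: umyoleshyanyuab → umiyoleshyaniyuab.

umiyoleshyaniyuab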